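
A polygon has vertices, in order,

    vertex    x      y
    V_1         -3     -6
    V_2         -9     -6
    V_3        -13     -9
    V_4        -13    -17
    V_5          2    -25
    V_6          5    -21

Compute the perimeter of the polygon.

58

|V_1V_2| = √((-6)² + (0)²) = √36 = 6
|V_2V_3| = √((-4)² + (-3)²) = √25 = 5
|V_3V_4| = √((0)² + (-8)²) = √64 = 8
|V_4V_5| = √((15)² + (-8)²) = √289 = 17
|V_5V_6| = √((3)² + (4)²) = √25 = 5
|V_6V_1| = √((-8)² + (15)²) = √289 = 17
Perimeter = 6 + 5 + 8 + 17 + 5 + 17 = 58.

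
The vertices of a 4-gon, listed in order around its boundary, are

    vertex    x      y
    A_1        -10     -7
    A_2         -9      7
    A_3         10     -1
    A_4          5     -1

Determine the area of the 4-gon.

122

Σ = (-133) + (-61) + (-5) + (-45) = -244
Area = |Σ|/2 = 122.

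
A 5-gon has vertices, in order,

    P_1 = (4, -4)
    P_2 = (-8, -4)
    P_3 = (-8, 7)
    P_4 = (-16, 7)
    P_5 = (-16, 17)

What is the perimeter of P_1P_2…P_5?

70

|P_1P_2| = √((-12)² + (0)²) = √144 = 12
|P_2P_3| = √((0)² + (11)²) = √121 = 11
|P_3P_4| = √((-8)² + (0)²) = √64 = 8
|P_4P_5| = √((0)² + (10)²) = √100 = 10
|P_5P_1| = √((20)² + (-21)²) = √841 = 29
Perimeter = 12 + 11 + 8 + 10 + 29 = 70.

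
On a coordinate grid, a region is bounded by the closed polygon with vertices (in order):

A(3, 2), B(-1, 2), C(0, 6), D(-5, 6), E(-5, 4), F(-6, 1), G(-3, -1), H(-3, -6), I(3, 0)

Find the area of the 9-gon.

Apply Gauss's area formula: 2A = Σ (x_i·y_{i+1} − x_{i+1}·y_i), indices taken mod 9.
A→B: (3)(2) − (-1)(2) = 8
B→C: (-1)(6) − (0)(2) = -6
C→D: (0)(6) − (-5)(6) = 30
D→E: (-5)(4) − (-5)(6) = 10
E→F: (-5)(1) − (-6)(4) = 19
F→G: (-6)(-1) − (-3)(1) = 9
G→H: (-3)(-6) − (-3)(-1) = 15
H→I: (-3)(0) − (3)(-6) = 18
I→A: (3)(2) − (3)(0) = 6
Σ = 109
Area = |Σ|/2 = 54.5.

54.5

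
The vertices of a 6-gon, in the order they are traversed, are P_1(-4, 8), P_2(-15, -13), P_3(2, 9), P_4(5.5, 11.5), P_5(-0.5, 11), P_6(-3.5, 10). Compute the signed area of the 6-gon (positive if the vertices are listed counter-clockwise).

74.125

Σ = (172) + (-109) + (-26.5) + (66.25) + (33.5) + (12) = 148.25
Signed area = Σ/2 = 74.125 (positive ⇒ counter-clockwise traversal).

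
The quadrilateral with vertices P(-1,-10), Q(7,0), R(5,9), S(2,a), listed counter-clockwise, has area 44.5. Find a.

The doubled signed area Σ (x_i y_{i+1} − x_{i+1} y_i) is linear in a.
With a=0 it equals 95; the coefficient of a is 6 (from the two edges through S).
So 6·a + 95 = 2·44.5 = 89 ⇒ a = -1.

-1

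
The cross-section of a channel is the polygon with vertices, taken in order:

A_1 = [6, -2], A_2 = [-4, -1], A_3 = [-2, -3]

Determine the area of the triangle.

9

Apply the surveyor's formula: 2A = Σ (x_i·y_{i+1} − x_{i+1}·y_i), indices taken mod 3.
Cross-terms: -14, 10, 22  ⇒  Σ = 18
Area = |Σ|/2 = 9.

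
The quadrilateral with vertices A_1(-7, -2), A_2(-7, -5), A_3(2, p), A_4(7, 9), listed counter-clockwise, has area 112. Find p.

-9

The doubled signed area Σ (x_i y_{i+1} − x_{i+1} y_i) is linear in p.
With p=0 it equals 98; the coefficient of p is -14 (from the two edges through A_3).
So -14·p + 98 = 2·112 = 224 ⇒ p = -9.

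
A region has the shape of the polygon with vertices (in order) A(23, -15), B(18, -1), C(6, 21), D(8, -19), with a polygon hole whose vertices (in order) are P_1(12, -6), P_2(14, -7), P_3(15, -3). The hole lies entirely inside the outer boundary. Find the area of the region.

Outer boundary:
Apply the shoelace formula: 2A = Σ (x_i·y_{i+1} − x_{i+1}·y_i), indices taken mod 4.
A→B: (23)(-1) − (18)(-15) = 247
B→C: (18)(21) − (6)(-1) = 384
C→D: (6)(-19) − (8)(21) = -282
D→A: (8)(-15) − (23)(-19) = 317
Σ = 666
Area = |Σ|/2 = 333.
Hole:
Cross-terms: 0, 63, -54  ⇒  Σ = 9
Area = |Σ|/2 = 4.5.
Net area = 333 − 4.5 = 328.5.

328.5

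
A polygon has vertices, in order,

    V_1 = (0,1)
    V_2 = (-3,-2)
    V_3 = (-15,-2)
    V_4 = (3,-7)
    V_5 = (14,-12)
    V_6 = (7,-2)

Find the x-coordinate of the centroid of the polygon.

274/129

Apply the shoelace (surveyor's) formula. First the cross-terms c_i = x_i·y_{i+1} − x_{i+1}·y_i:
  3, -24, 111, 62, 56, 7  ⇒  2A = 215, A = 107.5.
Then Σ (x_i + x_{i+1})·c_i = 1370, so x̄ = 1370 / (6·107.5) = 274/129.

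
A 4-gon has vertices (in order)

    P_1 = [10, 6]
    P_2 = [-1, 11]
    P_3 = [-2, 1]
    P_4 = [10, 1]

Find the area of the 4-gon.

Apply the shoelace (surveyor's) formula: 2A = Σ (x_i·y_{i+1} − x_{i+1}·y_i), indices taken mod 4.
Σ = (116) + (21) + (-12) + (50) = 175
Area = |Σ|/2 = 87.5.

87.5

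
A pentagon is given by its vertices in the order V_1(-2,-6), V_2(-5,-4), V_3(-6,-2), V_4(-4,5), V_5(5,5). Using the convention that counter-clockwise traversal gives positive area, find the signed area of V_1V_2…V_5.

Cross-terms: -22, -14, -38, -45, -20  ⇒  Σ = -139
Signed area = Σ/2 = -69.5 (negative ⇒ clockwise traversal).

-69.5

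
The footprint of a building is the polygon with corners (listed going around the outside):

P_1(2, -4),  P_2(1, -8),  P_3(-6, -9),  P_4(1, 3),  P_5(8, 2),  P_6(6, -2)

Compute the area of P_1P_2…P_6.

74

Apply the shoelace (surveyor's) formula: 2A = Σ (x_i·y_{i+1} − x_{i+1}·y_i), indices taken mod 6.
Σ = (-12) + (-57) + (-9) + (-22) + (-28) + (-20) = -148
Area = |Σ|/2 = 74.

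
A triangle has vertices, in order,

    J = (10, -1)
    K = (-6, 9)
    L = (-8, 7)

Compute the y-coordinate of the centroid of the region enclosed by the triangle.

5

Apply Gauss's area formula. First the cross-terms c_i = x_i·y_{i+1} − x_{i+1}·y_i:
  84, 30, -62  ⇒  2A = 52, A = 26.
Then Σ (y_i + y_{i+1})·c_i = 780, so ȳ = 780 / (6·26) = 5.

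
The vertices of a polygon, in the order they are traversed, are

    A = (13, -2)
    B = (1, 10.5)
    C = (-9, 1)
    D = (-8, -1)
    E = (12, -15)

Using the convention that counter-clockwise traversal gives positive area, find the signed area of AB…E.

A→B: (13)(10.5) − (1)(-2) = 138.5
B→C: (1)(1) − (-9)(10.5) = 95.5
C→D: (-9)(-1) − (-8)(1) = 17
D→E: (-8)(-15) − (12)(-1) = 132
E→A: (12)(-2) − (13)(-15) = 171
Σ = 554
Signed area = Σ/2 = 277 (positive ⇒ counter-clockwise traversal).

277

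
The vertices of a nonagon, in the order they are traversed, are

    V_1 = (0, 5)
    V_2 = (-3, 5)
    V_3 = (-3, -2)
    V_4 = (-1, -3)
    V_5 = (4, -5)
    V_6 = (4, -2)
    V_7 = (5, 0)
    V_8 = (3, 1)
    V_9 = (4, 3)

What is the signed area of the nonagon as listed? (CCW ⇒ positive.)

Cross-terms: 15, 21, 7, 17, 12, 10, 5, 5, 20  ⇒  Σ = 112
Signed area = Σ/2 = 56 (positive ⇒ counter-clockwise traversal).

56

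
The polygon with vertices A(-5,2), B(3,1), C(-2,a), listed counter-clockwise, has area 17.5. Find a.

The doubled signed area Σ (x_i y_{i+1} − x_{i+1} y_i) is linear in a.
With a=0 it equals -13; the coefficient of a is 8 (from the two edges through C).
So 8·a + -13 = 2·17.5 = 35 ⇒ a = 6.

6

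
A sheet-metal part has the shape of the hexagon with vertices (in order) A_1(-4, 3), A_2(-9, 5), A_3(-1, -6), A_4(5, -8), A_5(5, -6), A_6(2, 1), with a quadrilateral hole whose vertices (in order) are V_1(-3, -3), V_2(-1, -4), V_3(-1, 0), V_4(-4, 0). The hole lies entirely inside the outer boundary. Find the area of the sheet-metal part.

Outer boundary:
Σ = (7) + (59) + (38) + (10) + (17) + (10) = 141
Area = |Σ|/2 = 70.5.
Hole:
V_1→V_2: (-3)(-4) − (-1)(-3) = 9
V_2→V_3: (-1)(0) − (-1)(-4) = -4
V_3→V_4: (-1)(0) − (-4)(0) = 0
V_4→V_1: (-4)(-3) − (-3)(0) = 12
Σ = 17
Area = |Σ|/2 = 8.5.
Net area = 70.5 − 8.5 = 62.

62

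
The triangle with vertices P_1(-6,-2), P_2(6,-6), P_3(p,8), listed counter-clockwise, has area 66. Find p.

-3

Write out the shoelace sum; only the two edges meeting at P_3 involve p:
2·Area = [(6·8 − p·(-6)) + (p·(-2) − (-6)·8)] + 48
       = 4·p + 144 = 132
⇒ p = -3.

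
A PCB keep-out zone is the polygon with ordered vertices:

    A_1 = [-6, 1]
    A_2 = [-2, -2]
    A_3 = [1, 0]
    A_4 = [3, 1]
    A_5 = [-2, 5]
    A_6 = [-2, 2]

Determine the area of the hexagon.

Apply the shoelace formula: 2A = Σ (x_i·y_{i+1} − x_{i+1}·y_i), indices taken mod 6.
Σ = (14) + (2) + (1) + (17) + (6) + (10) = 50
Area = |Σ|/2 = 25.

25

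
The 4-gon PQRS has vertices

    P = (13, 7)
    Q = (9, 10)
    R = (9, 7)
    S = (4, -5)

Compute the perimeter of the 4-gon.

36

|PQ| = √((-4)² + (3)²) = √25 = 5
|QR| = √((0)² + (-3)²) = √9 = 3
|RS| = √((-5)² + (-12)²) = √169 = 13
|SP| = √((9)² + (12)²) = √225 = 15
Perimeter = 5 + 3 + 13 + 15 = 36.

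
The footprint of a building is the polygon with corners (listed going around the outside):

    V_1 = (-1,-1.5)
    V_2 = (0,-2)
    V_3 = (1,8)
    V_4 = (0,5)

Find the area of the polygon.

Apply the shoelace (surveyor's) formula: 2A = Σ (x_i·y_{i+1} − x_{i+1}·y_i), indices taken mod 4.
Σ = (2) + (2) + (5) + (5) = 14
Area = |Σ|/2 = 7.

7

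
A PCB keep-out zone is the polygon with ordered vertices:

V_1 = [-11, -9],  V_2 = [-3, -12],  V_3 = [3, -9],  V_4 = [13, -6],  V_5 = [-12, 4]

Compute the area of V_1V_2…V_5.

199.5

Apply the shoelace formula: 2A = Σ (x_i·y_{i+1} − x_{i+1}·y_i), indices taken mod 5.
V_1→V_2: (-11)(-12) − (-3)(-9) = 105
V_2→V_3: (-3)(-9) − (3)(-12) = 63
V_3→V_4: (3)(-6) − (13)(-9) = 99
V_4→V_5: (13)(4) − (-12)(-6) = -20
V_5→V_1: (-12)(-9) − (-11)(4) = 152
Σ = 399
Area = |Σ|/2 = 199.5.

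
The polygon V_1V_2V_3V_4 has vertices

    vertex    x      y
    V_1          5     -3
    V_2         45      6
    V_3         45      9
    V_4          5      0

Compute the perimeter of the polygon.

88

|V_1V_2| = √((40)² + (9)²) = √1681 = 41
|V_2V_3| = √((0)² + (3)²) = √9 = 3
|V_3V_4| = √((-40)² + (-9)²) = √1681 = 41
|V_4V_1| = √((0)² + (-3)²) = √9 = 3
Perimeter = 41 + 3 + 41 + 3 = 88.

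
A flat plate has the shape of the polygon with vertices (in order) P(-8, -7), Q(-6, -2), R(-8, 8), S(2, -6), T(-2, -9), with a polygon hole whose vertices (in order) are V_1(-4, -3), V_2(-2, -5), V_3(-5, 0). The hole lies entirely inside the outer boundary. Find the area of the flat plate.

Outer boundary:
Σ = (-26) + (-64) + (32) + (-30) + (-58) = -146
Area = |Σ|/2 = 73.
Hole:
Apply the surveyor's formula: 2A = Σ (x_i·y_{i+1} − x_{i+1}·y_i), indices taken mod 3.
Σ = (14) + (-25) + (15) = 4
Area = |Σ|/2 = 2.
Net area = 73 − 2 = 71.

71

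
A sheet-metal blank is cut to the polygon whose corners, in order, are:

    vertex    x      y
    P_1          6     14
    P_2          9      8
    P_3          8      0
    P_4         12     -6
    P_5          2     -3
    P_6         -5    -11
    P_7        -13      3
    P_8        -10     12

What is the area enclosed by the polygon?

373.5

Σ = (-78) + (-64) + (-48) + (-24) + (-37) + (-158) + (-126) + (-212) = -747
Area = |Σ|/2 = 373.5.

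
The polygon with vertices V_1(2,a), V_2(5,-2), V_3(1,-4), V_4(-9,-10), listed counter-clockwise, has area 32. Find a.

-8

The doubled signed area Σ (x_i y_{i+1} − x_{i+1} y_i) is linear in a.
With a=0 it equals -48; the coefficient of a is -14 (from the two edges through V_1).
So -14·a + -48 = 2·32 = 64 ⇒ a = -8.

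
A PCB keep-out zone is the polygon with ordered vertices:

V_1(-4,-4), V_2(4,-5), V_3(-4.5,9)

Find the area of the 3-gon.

Cross-terms: 36, 13.5, 54  ⇒  Σ = 103.5
Area = |Σ|/2 = 51.75.

51.75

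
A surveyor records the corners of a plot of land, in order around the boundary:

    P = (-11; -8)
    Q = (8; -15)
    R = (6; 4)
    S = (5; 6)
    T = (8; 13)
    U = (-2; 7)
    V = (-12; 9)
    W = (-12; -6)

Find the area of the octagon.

Σ = (229) + (122) + (16) + (17) + (82) + (66) + (180) + (30) = 742
Area = |Σ|/2 = 371.

371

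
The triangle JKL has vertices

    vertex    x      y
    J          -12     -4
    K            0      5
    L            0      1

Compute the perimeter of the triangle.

32

|JK| = √((12)² + (9)²) = √225 = 15
|KL| = √((0)² + (-4)²) = √16 = 4
|LJ| = √((-12)² + (-5)²) = √169 = 13
Perimeter = 15 + 4 + 13 = 32.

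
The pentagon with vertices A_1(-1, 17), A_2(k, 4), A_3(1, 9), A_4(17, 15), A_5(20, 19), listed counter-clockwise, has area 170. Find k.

The doubled signed area Σ (x_i y_{i+1} − x_{i+1} y_i) is linear in k.
With k=0 it equals 236; the coefficient of k is -8 (from the two edges through A_2).
So -8·k + 236 = 2·170 = 340 ⇒ k = -13.

-13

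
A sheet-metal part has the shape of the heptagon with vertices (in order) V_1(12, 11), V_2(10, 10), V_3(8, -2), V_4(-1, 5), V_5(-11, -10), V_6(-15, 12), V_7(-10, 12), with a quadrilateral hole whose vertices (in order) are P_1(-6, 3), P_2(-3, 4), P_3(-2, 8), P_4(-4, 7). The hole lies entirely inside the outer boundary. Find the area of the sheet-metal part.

283

Outer boundary:
Σ = (10) + (-100) + (38) + (65) + (-282) + (-60) + (-254) = -583
Area = |Σ|/2 = 291.5.
Hole:
Apply the shoelace formula: 2A = Σ (x_i·y_{i+1} − x_{i+1}·y_i), indices taken mod 4.
Σ = (-15) + (-16) + (18) + (30) = 17
Area = |Σ|/2 = 8.5.
Net area = 291.5 − 8.5 = 283.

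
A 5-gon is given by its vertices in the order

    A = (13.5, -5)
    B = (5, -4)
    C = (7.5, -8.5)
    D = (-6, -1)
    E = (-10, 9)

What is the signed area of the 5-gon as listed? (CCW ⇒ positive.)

-117.75

Apply Gauss's area formula: 2A = Σ (x_i·y_{i+1} − x_{i+1}·y_i), indices taken mod 5.
A→B: (13.5)(-4) − (5)(-5) = -29
B→C: (5)(-8.5) − (7.5)(-4) = -12.5
C→D: (7.5)(-1) − (-6)(-8.5) = -58.5
D→E: (-6)(9) − (-10)(-1) = -64
E→A: (-10)(-5) − (13.5)(9) = -71.5
Σ = -235.5
Signed area = Σ/2 = -117.75 (negative ⇒ clockwise traversal).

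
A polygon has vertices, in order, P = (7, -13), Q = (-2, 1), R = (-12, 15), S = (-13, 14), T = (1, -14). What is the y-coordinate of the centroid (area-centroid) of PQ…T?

-524/243

Apply the surveyor's formula. First the cross-terms c_i = x_i·y_{i+1} − x_{i+1}·y_i:
  -19, -18, 27, 168, 85  ⇒  2A = 243, A = 121.5.
Then Σ (y_i + y_{i+1})·c_i = -1572, so ȳ = -1572 / (6·121.5) = -524/243.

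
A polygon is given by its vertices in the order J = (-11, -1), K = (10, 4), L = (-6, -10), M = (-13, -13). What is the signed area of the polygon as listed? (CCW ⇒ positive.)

Cross-terms: -34, -76, -52, -130  ⇒  Σ = -292
Signed area = Σ/2 = -146 (negative ⇒ clockwise traversal).

-146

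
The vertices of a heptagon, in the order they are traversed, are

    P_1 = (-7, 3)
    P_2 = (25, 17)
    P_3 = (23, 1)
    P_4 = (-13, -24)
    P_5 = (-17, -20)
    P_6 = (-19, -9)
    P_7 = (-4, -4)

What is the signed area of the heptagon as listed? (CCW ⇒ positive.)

Apply the shoelace formula: 2A = Σ (x_i·y_{i+1} − x_{i+1}·y_i), indices taken mod 7.
Σ = (-194) + (-366) + (-539) + (-148) + (-227) + (40) + (-40) = -1474
Signed area = Σ/2 = -737 (negative ⇒ clockwise traversal).

-737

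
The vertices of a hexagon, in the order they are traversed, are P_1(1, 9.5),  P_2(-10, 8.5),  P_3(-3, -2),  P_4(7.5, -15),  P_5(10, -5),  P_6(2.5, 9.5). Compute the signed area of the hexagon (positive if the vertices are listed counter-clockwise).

221.625

Σ = (103.5) + (45.5) + (60) + (112.5) + (107.5) + (14.25) = 443.25
Signed area = Σ/2 = 221.625 (positive ⇒ counter-clockwise traversal).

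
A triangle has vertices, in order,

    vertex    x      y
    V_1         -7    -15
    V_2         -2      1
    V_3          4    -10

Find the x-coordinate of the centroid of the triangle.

-5/3

Apply the shoelace formula. First the cross-terms c_i = x_i·y_{i+1} − x_{i+1}·y_i:
  -37, 16, -130  ⇒  2A = -151, A = -75.5.
Then Σ (x_i + x_{i+1})·c_i = 755, so x̄ = 755 / (6·(-75.5)) = -5/3.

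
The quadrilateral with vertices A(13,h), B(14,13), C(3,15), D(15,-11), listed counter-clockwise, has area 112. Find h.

-1

The doubled signed area Σ (x_i y_{i+1} − x_{i+1} y_i) is linear in h.
With h=0 it equals 225; the coefficient of h is 1 (from the two edges through A).
So 1·h + 225 = 2·112 = 224 ⇒ h = -1.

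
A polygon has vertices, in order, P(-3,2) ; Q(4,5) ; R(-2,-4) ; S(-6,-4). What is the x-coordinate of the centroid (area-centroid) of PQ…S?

-103/69

Apply the surveyor's formula. First the cross-terms c_i = x_i·y_{i+1} − x_{i+1}·y_i:
  -23, -6, -16, -24  ⇒  2A = -69, A = -34.5.
Then Σ (x_i + x_{i+1})·c_i = 309, so x̄ = 309 / (6·(-34.5)) = -103/69.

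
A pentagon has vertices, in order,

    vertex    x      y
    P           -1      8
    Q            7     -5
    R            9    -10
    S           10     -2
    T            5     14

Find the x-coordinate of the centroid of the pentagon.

79/15

Apply the surveyor's formula. First the cross-terms c_i = x_i·y_{i+1} − x_{i+1}·y_i:
  -51, -25, 82, 150, 54  ⇒  2A = 210, A = 105.
Then Σ (x_i + x_{i+1})·c_i = 3318, so x̄ = 3318 / (6·105) = 79/15.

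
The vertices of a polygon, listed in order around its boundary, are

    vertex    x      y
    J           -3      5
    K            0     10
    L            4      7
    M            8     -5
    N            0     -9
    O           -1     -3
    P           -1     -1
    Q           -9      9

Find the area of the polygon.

Σ = (-30) + (-40) + (-76) + (-72) + (-9) + (-2) + (-18) + (-18) = -265
Area = |Σ|/2 = 132.5.

132.5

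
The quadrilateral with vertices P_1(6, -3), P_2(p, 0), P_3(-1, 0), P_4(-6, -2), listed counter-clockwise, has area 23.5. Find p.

5

The doubled signed area Σ (x_i y_{i+1} − x_{i+1} y_i) is linear in p.
With p=0 it equals 32; the coefficient of p is 3 (from the two edges through P_2).
So 3·p + 32 = 2·23.5 = 47 ⇒ p = 5.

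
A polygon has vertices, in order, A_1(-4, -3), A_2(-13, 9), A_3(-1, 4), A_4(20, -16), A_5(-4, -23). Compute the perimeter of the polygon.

|A_1A_2| = √((-9)² + (12)²) = √225 = 15
|A_2A_3| = √((12)² + (-5)²) = √169 = 13
|A_3A_4| = √((21)² + (-20)²) = √841 = 29
|A_4A_5| = √((-24)² + (-7)²) = √625 = 25
|A_5A_1| = √((0)² + (20)²) = √400 = 20
Perimeter = 15 + 13 + 29 + 25 + 20 = 102.

102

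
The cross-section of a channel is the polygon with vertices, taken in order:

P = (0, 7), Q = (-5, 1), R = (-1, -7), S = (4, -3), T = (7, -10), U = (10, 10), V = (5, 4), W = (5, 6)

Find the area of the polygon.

144

Cross-terms: 35, 36, 31, -19, 170, -10, 10, 35  ⇒  Σ = 288
Area = |Σ|/2 = 144.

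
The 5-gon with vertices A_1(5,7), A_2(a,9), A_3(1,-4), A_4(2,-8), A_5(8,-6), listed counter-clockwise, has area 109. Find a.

The doubled signed area Σ (x_i y_{i+1} − x_{i+1} y_i) is linear in a.
With a=0 it equals 174; the coefficient of a is -11 (from the two edges through A_2).
So -11·a + 174 = 2·109 = 218 ⇒ a = -4.

-4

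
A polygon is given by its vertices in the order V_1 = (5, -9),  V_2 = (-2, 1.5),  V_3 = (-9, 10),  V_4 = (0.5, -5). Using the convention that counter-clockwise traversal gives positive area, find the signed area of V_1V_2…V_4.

21.75

Apply the surveyor's formula: 2A = Σ (x_i·y_{i+1} − x_{i+1}·y_i), indices taken mod 4.
V_1→V_2: (5)(1.5) − (-2)(-9) = -10.5
V_2→V_3: (-2)(10) − (-9)(1.5) = -6.5
V_3→V_4: (-9)(-5) − (0.5)(10) = 40
V_4→V_1: (0.5)(-9) − (5)(-5) = 20.5
Σ = 43.5
Signed area = Σ/2 = 21.75 (positive ⇒ counter-clockwise traversal).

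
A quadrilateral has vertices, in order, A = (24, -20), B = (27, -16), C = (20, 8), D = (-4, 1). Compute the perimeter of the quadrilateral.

90

|AB| = √((3)² + (4)²) = √25 = 5
|BC| = √((-7)² + (24)²) = √625 = 25
|CD| = √((-24)² + (-7)²) = √625 = 25
|DA| = √((28)² + (-21)²) = √1225 = 35
Perimeter = 5 + 25 + 25 + 35 = 90.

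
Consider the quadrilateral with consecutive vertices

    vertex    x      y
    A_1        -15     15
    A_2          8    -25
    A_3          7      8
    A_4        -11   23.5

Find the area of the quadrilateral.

467

A_1→A_2: (-15)(-25) − (8)(15) = 255
A_2→A_3: (8)(8) − (7)(-25) = 239
A_3→A_4: (7)(23.5) − (-11)(8) = 252.5
A_4→A_1: (-11)(15) − (-15)(23.5) = 187.5
Σ = 934
Area = |Σ|/2 = 467.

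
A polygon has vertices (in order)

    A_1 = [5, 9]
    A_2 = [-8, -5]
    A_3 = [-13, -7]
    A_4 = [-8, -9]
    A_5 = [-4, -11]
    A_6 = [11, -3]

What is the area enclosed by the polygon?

Σ = (47) + (-9) + (61) + (52) + (133) + (114) = 398
Area = |Σ|/2 = 199.

199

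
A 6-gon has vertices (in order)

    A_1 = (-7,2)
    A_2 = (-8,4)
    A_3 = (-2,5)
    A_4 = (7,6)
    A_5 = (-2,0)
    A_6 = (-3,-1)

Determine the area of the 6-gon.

45

A_1→A_2: (-7)(4) − (-8)(2) = -12
A_2→A_3: (-8)(5) − (-2)(4) = -32
A_3→A_4: (-2)(6) − (7)(5) = -47
A_4→A_5: (7)(0) − (-2)(6) = 12
A_5→A_6: (-2)(-1) − (-3)(0) = 2
A_6→A_1: (-3)(2) − (-7)(-1) = -13
Σ = -90
Area = |Σ|/2 = 45.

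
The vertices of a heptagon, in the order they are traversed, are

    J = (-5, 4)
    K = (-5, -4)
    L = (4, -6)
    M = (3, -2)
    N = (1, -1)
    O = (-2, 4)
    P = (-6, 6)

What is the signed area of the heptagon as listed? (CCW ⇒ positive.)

57.5

Cross-terms: 40, 46, 10, -1, 2, 12, 6  ⇒  Σ = 115
Signed area = Σ/2 = 57.5 (positive ⇒ counter-clockwise traversal).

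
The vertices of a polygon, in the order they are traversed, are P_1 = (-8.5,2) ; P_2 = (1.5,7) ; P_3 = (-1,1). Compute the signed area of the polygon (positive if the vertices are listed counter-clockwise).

-23.75

Apply Gauss's area formula: 2A = Σ (x_i·y_{i+1} − x_{i+1}·y_i), indices taken mod 3.
Σ = (-62.5) + (8.5) + (6.5) = -47.5
Signed area = Σ/2 = -23.75 (negative ⇒ clockwise traversal).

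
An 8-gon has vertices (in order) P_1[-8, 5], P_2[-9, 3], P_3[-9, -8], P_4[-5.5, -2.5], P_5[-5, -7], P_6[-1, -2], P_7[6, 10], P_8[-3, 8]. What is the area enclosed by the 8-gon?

Cross-terms: 21, 99, -21.5, 26, 3, 2, 78, 49  ⇒  Σ = 256.5
Area = |Σ|/2 = 128.25.

128.25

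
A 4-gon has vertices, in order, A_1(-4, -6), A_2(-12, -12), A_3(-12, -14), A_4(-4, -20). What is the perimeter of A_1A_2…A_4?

|A_1A_2| = √((-8)² + (-6)²) = √100 = 10
|A_2A_3| = √((0)² + (-2)²) = √4 = 2
|A_3A_4| = √((8)² + (-6)²) = √100 = 10
|A_4A_1| = √((0)² + (14)²) = √196 = 14
Perimeter = 10 + 2 + 10 + 14 = 36.

36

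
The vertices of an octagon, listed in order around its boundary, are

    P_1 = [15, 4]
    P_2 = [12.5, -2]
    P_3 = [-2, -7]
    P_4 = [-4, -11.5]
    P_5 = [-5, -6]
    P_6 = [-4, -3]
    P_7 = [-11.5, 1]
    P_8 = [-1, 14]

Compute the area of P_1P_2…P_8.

315.75

P_1→P_2: (15)(-2) − (12.5)(4) = -80
P_2→P_3: (12.5)(-7) − (-2)(-2) = -91.5
P_3→P_4: (-2)(-11.5) − (-4)(-7) = -5
P_4→P_5: (-4)(-6) − (-5)(-11.5) = -33.5
P_5→P_6: (-5)(-3) − (-4)(-6) = -9
P_6→P_7: (-4)(1) − (-11.5)(-3) = -38.5
P_7→P_8: (-11.5)(14) − (-1)(1) = -160
P_8→P_1: (-1)(4) − (15)(14) = -214
Σ = -631.5
Area = |Σ|/2 = 315.75.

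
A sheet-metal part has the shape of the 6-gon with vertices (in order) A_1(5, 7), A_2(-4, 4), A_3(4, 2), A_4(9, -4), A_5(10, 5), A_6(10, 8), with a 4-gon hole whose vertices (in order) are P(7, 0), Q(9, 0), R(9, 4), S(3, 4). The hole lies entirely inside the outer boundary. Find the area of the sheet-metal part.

Outer boundary:
Apply the shoelace (surveyor's) formula: 2A = Σ (x_i·y_{i+1} − x_{i+1}·y_i), indices taken mod 6.
Σ = (48) + (-24) + (-34) + (85) + (30) + (30) = 135
Area = |Σ|/2 = 67.5.
Hole:
Apply Gauss's area formula: 2A = Σ (x_i·y_{i+1} − x_{i+1}·y_i), indices taken mod 4.
Σ = (0) + (36) + (24) + (-28) = 32
Area = |Σ|/2 = 16.
Net area = 67.5 − 16 = 51.5.

51.5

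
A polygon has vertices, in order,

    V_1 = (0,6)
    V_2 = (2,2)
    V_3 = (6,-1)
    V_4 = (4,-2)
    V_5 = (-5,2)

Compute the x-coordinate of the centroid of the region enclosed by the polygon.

Apply the shoelace (surveyor's) formula. First the cross-terms c_i = x_i·y_{i+1} − x_{i+1}·y_i:
  -12, -14, -8, -2, -30  ⇒  2A = -66, A = -33.
Then Σ (x_i + x_{i+1})·c_i = -64, so x̄ = -64 / (6·(-33)) = 32/99.

32/99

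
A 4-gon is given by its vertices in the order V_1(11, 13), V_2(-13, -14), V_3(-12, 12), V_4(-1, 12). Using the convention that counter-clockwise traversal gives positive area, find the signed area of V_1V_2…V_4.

Σ = (15) + (-324) + (-132) + (-145) = -586
Signed area = Σ/2 = -293 (negative ⇒ clockwise traversal).

-293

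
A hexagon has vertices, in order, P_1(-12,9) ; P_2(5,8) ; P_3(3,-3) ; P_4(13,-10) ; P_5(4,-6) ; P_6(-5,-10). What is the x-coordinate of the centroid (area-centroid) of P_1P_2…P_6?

Apply the surveyor's formula. First the cross-terms c_i = x_i·y_{i+1} − x_{i+1}·y_i:
  -141, -39, 9, -38, -70, -165  ⇒  2A = -444, A = -222.
Then Σ (x_i + x_{i+1})·c_i = 3048, so x̄ = 3048 / (6·(-222)) = -254/111.

-254/111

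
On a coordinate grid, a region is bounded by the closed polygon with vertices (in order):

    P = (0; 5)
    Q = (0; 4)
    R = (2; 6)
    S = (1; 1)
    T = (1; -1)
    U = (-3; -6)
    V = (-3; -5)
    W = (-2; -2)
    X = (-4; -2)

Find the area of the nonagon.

Apply the surveyor's formula: 2A = Σ (x_i·y_{i+1} − x_{i+1}·y_i), indices taken mod 9.
Σ = (0) + (-8) + (-4) + (-2) + (-9) + (-3) + (-4) + (-4) + (-20) = -54
Area = |Σ|/2 = 27.

27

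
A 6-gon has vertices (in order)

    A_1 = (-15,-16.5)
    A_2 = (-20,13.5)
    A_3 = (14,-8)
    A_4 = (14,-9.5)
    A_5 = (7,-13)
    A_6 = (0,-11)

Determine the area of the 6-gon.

Apply the shoelace formula: 2A = Σ (x_i·y_{i+1} − x_{i+1}·y_i), indices taken mod 6.
Σ = (-532.5) + (-29) + (-21) + (-115.5) + (-77) + (-165) = -940
Area = |Σ|/2 = 470.

470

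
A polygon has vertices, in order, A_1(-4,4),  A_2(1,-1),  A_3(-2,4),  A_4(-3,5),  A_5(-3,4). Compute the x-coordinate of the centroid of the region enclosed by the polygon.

-58/33

Apply the surveyor's formula. First the cross-terms c_i = x_i·y_{i+1} − x_{i+1}·y_i:
  0, 2, 2, 3, 4  ⇒  2A = 11, A = 5.5.
Then Σ (x_i + x_{i+1})·c_i = -58, so x̄ = -58 / (6·5.5) = -58/33.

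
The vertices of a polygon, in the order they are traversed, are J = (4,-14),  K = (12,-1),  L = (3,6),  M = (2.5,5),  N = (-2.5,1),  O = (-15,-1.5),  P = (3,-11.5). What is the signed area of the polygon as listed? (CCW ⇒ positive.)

Apply the shoelace formula: 2A = Σ (x_i·y_{i+1} − x_{i+1}·y_i), indices taken mod 7.
Σ = (164) + (75) + (0) + (15) + (18.75) + (177) + (4) = 453.75
Signed area = Σ/2 = 226.875 (positive ⇒ counter-clockwise traversal).

226.875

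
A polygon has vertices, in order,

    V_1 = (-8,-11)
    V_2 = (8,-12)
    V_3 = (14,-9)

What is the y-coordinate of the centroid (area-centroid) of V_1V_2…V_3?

Apply the shoelace (surveyor's) formula. First the cross-terms c_i = x_i·y_{i+1} − x_{i+1}·y_i:
  184, 96, -226  ⇒  2A = 54, A = 27.
Then Σ (y_i + y_{i+1})·c_i = -1728, so ȳ = -1728 / (6·27) = -32/3.

-32/3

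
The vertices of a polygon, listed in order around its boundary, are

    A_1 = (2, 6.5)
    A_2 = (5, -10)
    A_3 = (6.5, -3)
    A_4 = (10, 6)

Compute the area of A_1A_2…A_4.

59.75

Apply the shoelace (surveyor's) formula: 2A = Σ (x_i·y_{i+1} − x_{i+1}·y_i), indices taken mod 4.
Σ = (-52.5) + (50) + (69) + (53) = 119.5
Area = |Σ|/2 = 59.75.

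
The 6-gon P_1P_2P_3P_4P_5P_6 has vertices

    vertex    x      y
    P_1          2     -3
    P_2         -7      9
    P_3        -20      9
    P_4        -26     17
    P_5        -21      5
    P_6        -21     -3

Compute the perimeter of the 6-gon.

|P_1P_2| = √((-9)² + (12)²) = √225 = 15
|P_2P_3| = √((-13)² + (0)²) = √169 = 13
|P_3P_4| = √((-6)² + (8)²) = √100 = 10
|P_4P_5| = √((5)² + (-12)²) = √169 = 13
|P_5P_6| = √((0)² + (-8)²) = √64 = 8
|P_6P_1| = √((23)² + (0)²) = √529 = 23
Perimeter = 15 + 13 + 10 + 13 + 8 + 23 = 82.

82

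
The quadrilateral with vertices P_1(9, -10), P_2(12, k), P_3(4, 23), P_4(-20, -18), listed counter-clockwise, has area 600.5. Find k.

11

Write out the shoelace sum; only the two edges meeting at P_2 involve k:
2·Area = [(9·k − 12·(-10)) + (12·23 − 4·k)] + 750
       = 5·k + 1146 = 1201
⇒ k = 11.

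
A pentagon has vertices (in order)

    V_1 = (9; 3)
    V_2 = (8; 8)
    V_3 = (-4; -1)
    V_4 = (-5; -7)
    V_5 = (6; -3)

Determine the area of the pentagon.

98.5

Apply the shoelace (surveyor's) formula: 2A = Σ (x_i·y_{i+1} − x_{i+1}·y_i), indices taken mod 5.
Σ = (48) + (24) + (23) + (57) + (45) = 197
Area = |Σ|/2 = 98.5.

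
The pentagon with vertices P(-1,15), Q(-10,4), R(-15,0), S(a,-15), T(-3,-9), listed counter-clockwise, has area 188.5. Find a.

-5

Write out the shoelace sum; only the two edges meeting at S involve a:
2·Area = [((-15)·(-15) − a·0) + (a·(-9) − (-3)·(-15))] + 152
       = -9·a + 332 = 377
⇒ a = -5.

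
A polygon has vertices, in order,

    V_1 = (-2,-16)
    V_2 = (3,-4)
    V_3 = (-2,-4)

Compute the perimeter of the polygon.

30

|V_1V_2| = √((5)² + (12)²) = √169 = 13
|V_2V_3| = √((-5)² + (0)²) = √25 = 5
|V_3V_1| = √((0)² + (-12)²) = √144 = 12
Perimeter = 13 + 5 + 12 = 30.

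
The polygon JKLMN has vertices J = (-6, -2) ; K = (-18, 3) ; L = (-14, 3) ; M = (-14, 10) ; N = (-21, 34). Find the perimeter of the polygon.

|JK| = √((-12)² + (5)²) = √169 = 13
|KL| = √((4)² + (0)²) = √16 = 4
|LM| = √((0)² + (7)²) = √49 = 7
|MN| = √((-7)² + (24)²) = √625 = 25
|NJ| = √((15)² + (-36)²) = √1521 = 39
Perimeter = 13 + 4 + 7 + 25 + 39 = 88.

88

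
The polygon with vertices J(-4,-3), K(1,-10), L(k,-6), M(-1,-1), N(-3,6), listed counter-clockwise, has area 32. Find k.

Write out the shoelace sum; only the two edges meeting at L involve k:
2·Area = [(1·(-6) − k·(-10)) + (k·(-1) − (-1)·(-6))] + 67
       = 9·k + 55 = 64
⇒ k = 1.

1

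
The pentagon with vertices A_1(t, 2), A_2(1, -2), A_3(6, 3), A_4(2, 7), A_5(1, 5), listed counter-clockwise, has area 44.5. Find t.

Write out the shoelace sum; only the two edges meeting at A_1 involve t:
2·Area = [(1·2 − t·5) + (t·(-2) − 1·2)] + 54
       = -7·t + 54 = 89
⇒ t = -5.

-5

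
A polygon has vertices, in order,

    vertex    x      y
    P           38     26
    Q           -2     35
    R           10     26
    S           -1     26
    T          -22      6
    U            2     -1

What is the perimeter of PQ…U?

|PQ| = √((-40)² + (9)²) = √1681 = 41
|QR| = √((12)² + (-9)²) = √225 = 15
|RS| = √((-11)² + (0)²) = √121 = 11
|ST| = √((-21)² + (-20)²) = √841 = 29
|TU| = √((24)² + (-7)²) = √625 = 25
|UP| = √((36)² + (27)²) = √2025 = 45
Perimeter = 41 + 15 + 11 + 29 + 25 + 45 = 166.

166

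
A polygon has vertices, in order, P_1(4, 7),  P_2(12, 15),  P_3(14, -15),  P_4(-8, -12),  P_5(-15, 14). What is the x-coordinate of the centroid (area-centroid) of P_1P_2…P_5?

251/231

Apply the shoelace (surveyor's) formula. First the cross-terms c_i = x_i·y_{i+1} − x_{i+1}·y_i:
  -24, -390, -288, -292, -161  ⇒  2A = -1155, A = -577.5.
Then Σ (x_i + x_{i+1})·c_i = -3765, so x̄ = -3765 / (6·(-577.5)) = 251/231.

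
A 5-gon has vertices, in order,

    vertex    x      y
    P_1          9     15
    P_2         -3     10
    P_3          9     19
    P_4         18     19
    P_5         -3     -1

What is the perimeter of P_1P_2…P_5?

86

|P_1P_2| = √((-12)² + (-5)²) = √169 = 13
|P_2P_3| = √((12)² + (9)²) = √225 = 15
|P_3P_4| = √((9)² + (0)²) = √81 = 9
|P_4P_5| = √((-21)² + (-20)²) = √841 = 29
|P_5P_1| = √((12)² + (16)²) = √400 = 20
Perimeter = 13 + 15 + 9 + 29 + 20 = 86.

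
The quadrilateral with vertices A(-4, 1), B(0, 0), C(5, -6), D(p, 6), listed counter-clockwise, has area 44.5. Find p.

The doubled signed area Σ (x_i y_{i+1} − x_{i+1} y_i) is linear in p.
With p=0 it equals 54; the coefficient of p is 7 (from the two edges through D).
So 7·p + 54 = 2·44.5 = 89 ⇒ p = 5.

5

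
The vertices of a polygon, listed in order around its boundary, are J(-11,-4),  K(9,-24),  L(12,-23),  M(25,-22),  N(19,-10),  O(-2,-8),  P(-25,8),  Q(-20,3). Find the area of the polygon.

Apply the shoelace (surveyor's) formula: 2A = Σ (x_i·y_{i+1} − x_{i+1}·y_i), indices taken mod 8.
Cross-terms: 300, 81, 311, 168, -172, -216, 85, 113  ⇒  Σ = 670
Area = |Σ|/2 = 335.

335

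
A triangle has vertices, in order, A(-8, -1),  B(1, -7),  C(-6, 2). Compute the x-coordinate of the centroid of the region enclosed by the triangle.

-13/3

Apply the shoelace formula. First the cross-terms c_i = x_i·y_{i+1} − x_{i+1}·y_i:
  57, -40, 22  ⇒  2A = 39, A = 19.5.
Then Σ (x_i + x_{i+1})·c_i = -507, so x̄ = -507 / (6·19.5) = -13/3.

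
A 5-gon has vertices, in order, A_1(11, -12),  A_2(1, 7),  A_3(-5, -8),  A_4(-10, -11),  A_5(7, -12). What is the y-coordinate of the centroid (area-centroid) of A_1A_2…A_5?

-355/63

Apply the surveyor's formula. First the cross-terms c_i = x_i·y_{i+1} − x_{i+1}·y_i:
  89, 27, -25, 197, 48  ⇒  2A = 336, A = 168.
Then Σ (y_i + y_{i+1})·c_i = -5680, so ȳ = -5680 / (6·168) = -355/63.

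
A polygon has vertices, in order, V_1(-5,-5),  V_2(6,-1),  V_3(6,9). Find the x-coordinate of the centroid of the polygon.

7/3

Apply the surveyor's formula. First the cross-terms c_i = x_i·y_{i+1} − x_{i+1}·y_i:
  35, 60, 15  ⇒  2A = 110, A = 55.
Then Σ (x_i + x_{i+1})·c_i = 770, so x̄ = 770 / (6·55) = 7/3.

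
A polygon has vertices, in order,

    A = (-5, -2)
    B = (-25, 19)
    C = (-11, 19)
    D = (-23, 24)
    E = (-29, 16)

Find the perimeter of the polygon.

96

|AB| = √((-20)² + (21)²) = √841 = 29
|BC| = √((14)² + (0)²) = √196 = 14
|CD| = √((-12)² + (5)²) = √169 = 13
|DE| = √((-6)² + (-8)²) = √100 = 10
|EA| = √((24)² + (-18)²) = √900 = 30
Perimeter = 29 + 14 + 13 + 10 + 30 = 96.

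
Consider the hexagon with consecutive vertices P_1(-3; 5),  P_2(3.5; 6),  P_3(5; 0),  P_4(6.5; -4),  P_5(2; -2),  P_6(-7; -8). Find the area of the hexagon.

Apply the shoelace (surveyor's) formula: 2A = Σ (x_i·y_{i+1} − x_{i+1}·y_i), indices taken mod 6.
Σ = (-35.5) + (-30) + (-20) + (-5) + (-30) + (-59) = -179.5
Area = |Σ|/2 = 89.75.

89.75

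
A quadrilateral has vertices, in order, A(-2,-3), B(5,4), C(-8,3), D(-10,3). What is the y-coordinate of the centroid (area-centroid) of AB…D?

Apply the surveyor's formula. First the cross-terms c_i = x_i·y_{i+1} − x_{i+1}·y_i:
  7, 47, 6, 36  ⇒  2A = 96, A = 48.
Then Σ (y_i + y_{i+1})·c_i = 372, so ȳ = 372 / (6·48) = 31/24.

31/24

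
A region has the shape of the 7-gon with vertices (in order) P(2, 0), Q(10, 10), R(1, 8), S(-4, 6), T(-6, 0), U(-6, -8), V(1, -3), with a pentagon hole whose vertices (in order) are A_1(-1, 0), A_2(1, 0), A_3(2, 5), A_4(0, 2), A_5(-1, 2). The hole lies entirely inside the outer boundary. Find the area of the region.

Outer boundary:
Apply the shoelace (surveyor's) formula: 2A = Σ (x_i·y_{i+1} − x_{i+1}·y_i), indices taken mod 7.
P→Q: (2)(10) − (10)(0) = 20
Q→R: (10)(8) − (1)(10) = 70
R→S: (1)(6) − (-4)(8) = 38
S→T: (-4)(0) − (-6)(6) = 36
T→U: (-6)(-8) − (-6)(0) = 48
U→V: (-6)(-3) − (1)(-8) = 26
V→P: (1)(0) − (2)(-3) = 6
Σ = 244
Area = |Σ|/2 = 122.
Hole:
Apply the surveyor's formula: 2A = Σ (x_i·y_{i+1} − x_{i+1}·y_i), indices taken mod 5.
Cross-terms: 0, 5, 4, 2, 2  ⇒  Σ = 13
Area = |Σ|/2 = 6.5.
Net area = 122 − 6.5 = 115.5.

115.5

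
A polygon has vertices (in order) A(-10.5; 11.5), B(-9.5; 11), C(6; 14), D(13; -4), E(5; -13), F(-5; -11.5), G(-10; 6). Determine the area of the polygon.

439.875

Cross-terms: -6.25, -199, -206, -149, -122.5, -145, -52  ⇒  Σ = -879.75
Area = |Σ|/2 = 439.875.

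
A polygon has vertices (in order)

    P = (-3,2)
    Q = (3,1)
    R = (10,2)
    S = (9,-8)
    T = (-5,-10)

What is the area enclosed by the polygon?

140.5

Apply the shoelace (surveyor's) formula: 2A = Σ (x_i·y_{i+1} − x_{i+1}·y_i), indices taken mod 5.
Σ = (-9) + (-4) + (-98) + (-130) + (-40) = -281
Area = |Σ|/2 = 140.5.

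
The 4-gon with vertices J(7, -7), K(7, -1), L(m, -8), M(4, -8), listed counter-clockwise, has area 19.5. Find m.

1

The doubled signed area Σ (x_i y_{i+1} − x_{i+1} y_i) is linear in m.
With m=0 it equals 46; the coefficient of m is -7 (from the two edges through L).
So -7·m + 46 = 2·19.5 = 39 ⇒ m = 1.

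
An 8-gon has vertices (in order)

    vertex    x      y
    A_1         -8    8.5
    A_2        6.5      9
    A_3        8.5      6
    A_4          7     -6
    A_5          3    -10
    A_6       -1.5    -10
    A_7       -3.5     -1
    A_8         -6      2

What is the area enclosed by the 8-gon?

Apply the shoelace formula: 2A = Σ (x_i·y_{i+1} − x_{i+1}·y_i), indices taken mod 8.
Cross-terms: -127.25, -37.5, -93, -52, -45, -33.5, -13, -35  ⇒  Σ = -436.25
Area = |Σ|/2 = 218.125.

218.125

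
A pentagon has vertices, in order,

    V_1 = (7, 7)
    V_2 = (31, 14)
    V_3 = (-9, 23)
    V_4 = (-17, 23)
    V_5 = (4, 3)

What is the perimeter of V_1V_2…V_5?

108

|V_1V_2| = √((24)² + (7)²) = √625 = 25
|V_2V_3| = √((-40)² + (9)²) = √1681 = 41
|V_3V_4| = √((-8)² + (0)²) = √64 = 8
|V_4V_5| = √((21)² + (-20)²) = √841 = 29
|V_5V_1| = √((3)² + (4)²) = √25 = 5
Perimeter = 25 + 41 + 8 + 29 + 5 = 108.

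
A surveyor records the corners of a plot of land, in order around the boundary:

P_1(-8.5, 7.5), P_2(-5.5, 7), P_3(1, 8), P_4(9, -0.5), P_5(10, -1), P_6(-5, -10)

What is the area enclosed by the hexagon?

186.625

Apply the shoelace (surveyor's) formula: 2A = Σ (x_i·y_{i+1} − x_{i+1}·y_i), indices taken mod 6.
P_1→P_2: (-8.5)(7) − (-5.5)(7.5) = -18.25
P_2→P_3: (-5.5)(8) − (1)(7) = -51
P_3→P_4: (1)(-0.5) − (9)(8) = -72.5
P_4→P_5: (9)(-1) − (10)(-0.5) = -4
P_5→P_6: (10)(-10) − (-5)(-1) = -105
P_6→P_1: (-5)(7.5) − (-8.5)(-10) = -122.5
Σ = -373.25
Area = |Σ|/2 = 186.625.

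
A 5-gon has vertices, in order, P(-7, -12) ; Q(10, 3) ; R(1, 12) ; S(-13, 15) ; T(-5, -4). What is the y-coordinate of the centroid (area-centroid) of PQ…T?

1061/273

Apply the shoelace formula. First the cross-terms c_i = x_i·y_{i+1} − x_{i+1}·y_i:
  99, 117, 171, 127, 32  ⇒  2A = 546, A = 273.
Then Σ (y_i + y_{i+1})·c_i = 6366, so ȳ = 6366 / (6·273) = 1061/273.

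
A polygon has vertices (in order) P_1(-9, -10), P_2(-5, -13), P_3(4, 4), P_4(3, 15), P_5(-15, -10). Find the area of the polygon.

201

Apply the surveyor's formula: 2A = Σ (x_i·y_{i+1} − x_{i+1}·y_i), indices taken mod 5.
Σ = (67) + (32) + (48) + (195) + (60) = 402
Area = |Σ|/2 = 201.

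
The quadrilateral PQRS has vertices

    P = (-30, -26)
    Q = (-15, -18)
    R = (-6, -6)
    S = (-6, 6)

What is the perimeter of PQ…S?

|PQ| = √((15)² + (8)²) = √289 = 17
|QR| = √((9)² + (12)²) = √225 = 15
|RS| = √((0)² + (12)²) = √144 = 12
|SP| = √((-24)² + (-32)²) = √1600 = 40
Perimeter = 17 + 15 + 12 + 40 = 84.

84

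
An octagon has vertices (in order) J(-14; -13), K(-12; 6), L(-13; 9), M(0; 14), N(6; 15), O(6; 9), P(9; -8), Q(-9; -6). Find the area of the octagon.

Apply the shoelace (surveyor's) formula: 2A = Σ (x_i·y_{i+1} − x_{i+1}·y_i), indices taken mod 8.
J→K: (-14)(6) − (-12)(-13) = -240
K→L: (-12)(9) − (-13)(6) = -30
L→M: (-13)(14) − (0)(9) = -182
M→N: (0)(15) − (6)(14) = -84
N→O: (6)(9) − (6)(15) = -36
O→P: (6)(-8) − (9)(9) = -129
P→Q: (9)(-6) − (-9)(-8) = -126
Q→J: (-9)(-13) − (-14)(-6) = 33
Σ = -794
Area = |Σ|/2 = 397.

397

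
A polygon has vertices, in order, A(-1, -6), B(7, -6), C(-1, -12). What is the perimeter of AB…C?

|AB| = √((8)² + (0)²) = √64 = 8
|BC| = √((-8)² + (-6)²) = √100 = 10
|CA| = √((0)² + (6)²) = √36 = 6
Perimeter = 8 + 10 + 6 = 24.

24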